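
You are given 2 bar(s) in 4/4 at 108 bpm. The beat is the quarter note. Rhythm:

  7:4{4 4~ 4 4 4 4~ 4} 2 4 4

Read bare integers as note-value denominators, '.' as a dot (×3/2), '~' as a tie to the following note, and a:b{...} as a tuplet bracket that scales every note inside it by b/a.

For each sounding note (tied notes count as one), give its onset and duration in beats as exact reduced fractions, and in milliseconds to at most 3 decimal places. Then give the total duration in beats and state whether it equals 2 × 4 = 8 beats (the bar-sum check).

1) 0.0ms=0b +317.46ms=4/7b
2) 317.46ms=4/7b +634.921ms=8/7b
3) 952.381ms=12/7b +317.46ms=4/7b
4) 1269.841ms=16/7b +317.46ms=4/7b
5) 1587.302ms=20/7b +634.921ms=8/7b
6) 2222.222ms=4b +1111.111ms=2b
7) 3333.333ms=6b +555.556ms=1b
8) 3888.889ms=7b +555.556ms=1b
Σ=8b of 8 (108bpm 4/4) — PASS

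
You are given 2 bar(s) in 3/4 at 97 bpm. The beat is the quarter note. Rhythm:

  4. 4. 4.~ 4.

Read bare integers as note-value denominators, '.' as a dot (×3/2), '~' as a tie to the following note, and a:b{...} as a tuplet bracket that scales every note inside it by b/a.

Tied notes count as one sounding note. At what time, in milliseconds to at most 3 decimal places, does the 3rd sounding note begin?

note 3 onset = 3b = 1855.67ms

1. 0.0ms @ 0 + 927.835ms (3/2)
2. 927.835ms @ 3/2 + 927.835ms (3/2)
3. 1855.67ms @ 3 + 1855.67ms (3)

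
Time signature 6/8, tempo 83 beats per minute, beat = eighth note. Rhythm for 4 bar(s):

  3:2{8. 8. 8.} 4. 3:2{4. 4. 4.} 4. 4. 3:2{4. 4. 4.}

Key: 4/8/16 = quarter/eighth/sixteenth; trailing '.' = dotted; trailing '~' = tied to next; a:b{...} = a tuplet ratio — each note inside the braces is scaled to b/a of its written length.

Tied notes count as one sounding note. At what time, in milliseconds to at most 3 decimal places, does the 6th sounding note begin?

note 6 onset = 8b = 5783.133ms

1. 0.0ms @ 0 + 722.892ms (1)
2. 722.892ms @ 1 + 722.892ms (1)
3. 1445.783ms @ 2 + 722.892ms (1)
4. 2168.675ms @ 3 + 2168.675ms (3)
5. 4337.349ms @ 6 + 1445.783ms (2)
6. 5783.133ms @ 8 + 1445.783ms (2)
7. 7228.916ms @ 10 + 1445.783ms (2)
8. 8674.699ms @ 12 + 2168.675ms (3)
9. 10843.373ms @ 15 + 2168.675ms (3)
10. 13012.048ms @ 18 + 1445.783ms (2)
11. 14457.831ms @ 20 + 1445.783ms (2)
12. 15903.614ms @ 22 + 1445.783ms (2)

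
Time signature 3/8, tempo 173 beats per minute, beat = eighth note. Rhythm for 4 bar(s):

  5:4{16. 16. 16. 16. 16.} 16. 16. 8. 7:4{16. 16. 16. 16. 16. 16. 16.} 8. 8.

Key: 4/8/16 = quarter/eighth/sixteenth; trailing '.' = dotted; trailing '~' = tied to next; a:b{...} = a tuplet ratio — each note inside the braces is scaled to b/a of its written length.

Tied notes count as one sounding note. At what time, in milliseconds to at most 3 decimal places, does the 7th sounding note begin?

note 7 onset = 15/4b = 1300.578ms

1. 0.0ms @ 0 + 208.092ms (3/5)
2. 208.092ms @ 3/5 + 208.092ms (3/5)
3. 416.185ms @ 6/5 + 208.092ms (3/5)
4. 624.277ms @ 9/5 + 208.092ms (3/5)
5. 832.37ms @ 12/5 + 208.092ms (3/5)
6. 1040.462ms @ 3 + 260.116ms (3/4)
7. 1300.578ms @ 15/4 + 260.116ms (3/4)
8. 1560.694ms @ 9/2 + 520.231ms (3/2)
9. 2080.925ms @ 6 + 148.637ms (3/7)
10. 2229.562ms @ 45/7 + 148.637ms (3/7)
11. 2378.2ms @ 48/7 + 148.637ms (3/7)
12. 2526.837ms @ 51/7 + 148.637ms (3/7)
13. 2675.475ms @ 54/7 + 148.637ms (3/7)
14. 2824.112ms @ 57/7 + 148.637ms (3/7)
15. 2972.75ms @ 60/7 + 148.637ms (3/7)
16. 3121.387ms @ 9 + 520.231ms (3/2)
17. 3641.618ms @ 21/2 + 520.231ms (3/2)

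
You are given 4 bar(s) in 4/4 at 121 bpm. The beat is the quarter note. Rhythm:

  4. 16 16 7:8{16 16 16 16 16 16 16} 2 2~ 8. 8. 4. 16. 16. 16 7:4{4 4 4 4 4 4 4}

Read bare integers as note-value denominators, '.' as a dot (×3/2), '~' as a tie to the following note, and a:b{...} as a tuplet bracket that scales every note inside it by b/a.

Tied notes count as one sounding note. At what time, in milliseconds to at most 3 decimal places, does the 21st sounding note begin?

1. 0.0ms @ 0 + 743.802ms (3/2)
2. 743.802ms @ 3/2 + 123.967ms (1/4)
3. 867.769ms @ 7/4 + 123.967ms (1/4)
4. 991.736ms @ 2 + 141.677ms (2/7)
5. 1133.412ms @ 16/7 + 141.677ms (2/7)
6. 1275.089ms @ 18/7 + 141.677ms (2/7)
7. 1416.765ms @ 20/7 + 141.677ms (2/7)
8. 1558.442ms @ 22/7 + 141.677ms (2/7)
9. 1700.118ms @ 24/7 + 141.677ms (2/7)
10. 1841.795ms @ 26/7 + 141.677ms (2/7)
11. 1983.471ms @ 4 + 991.736ms (2)
12. 2975.207ms @ 6 + 1363.636ms (11/4)
13. 4338.843ms @ 35/4 + 371.901ms (3/4)
14. 4710.744ms @ 19/2 + 743.802ms (3/2)
15. 5454.545ms @ 11 + 185.95ms (3/8)
16. 5640.496ms @ 91/8 + 185.95ms (3/8)
17. 5826.446ms @ 47/4 + 123.967ms (1/4)
18. 5950.413ms @ 12 + 283.353ms (4/7)
19. 6233.766ms @ 88/7 + 283.353ms (4/7)
20. 6517.119ms @ 92/7 + 283.353ms (4/7)
21. 6800.472ms @ 96/7 + 283.353ms (4/7)
22. 7083.825ms @ 100/7 + 283.353ms (4/7)
23. 7367.178ms @ 104/7 + 283.353ms (4/7)
24. 7650.531ms @ 108/7 + 283.353ms (4/7)

note 21 onset = 96/7b = 6800.472ms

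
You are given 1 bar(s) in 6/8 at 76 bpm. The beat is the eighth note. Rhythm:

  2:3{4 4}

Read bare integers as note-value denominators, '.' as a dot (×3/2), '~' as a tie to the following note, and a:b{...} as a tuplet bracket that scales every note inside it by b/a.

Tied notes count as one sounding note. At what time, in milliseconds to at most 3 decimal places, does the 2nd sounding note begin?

1. 0.0ms @ 0 + 2368.421ms (3)
2. 2368.421ms @ 3 + 2368.421ms (3)

note 2 onset = 3b = 2368.421ms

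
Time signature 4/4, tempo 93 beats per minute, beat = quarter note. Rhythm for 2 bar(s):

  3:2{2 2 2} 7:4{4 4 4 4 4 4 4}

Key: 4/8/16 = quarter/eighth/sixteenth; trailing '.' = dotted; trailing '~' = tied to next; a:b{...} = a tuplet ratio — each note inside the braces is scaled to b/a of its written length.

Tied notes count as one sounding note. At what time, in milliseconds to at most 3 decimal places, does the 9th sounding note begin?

note 9 onset = 48/7b = 4423.963ms

1. 0.0ms @ 0 + 860.215ms (4/3)
2. 860.215ms @ 4/3 + 860.215ms (4/3)
3. 1720.43ms @ 8/3 + 860.215ms (4/3)
4. 2580.645ms @ 4 + 368.664ms (4/7)
5. 2949.309ms @ 32/7 + 368.664ms (4/7)
6. 3317.972ms @ 36/7 + 368.664ms (4/7)
7. 3686.636ms @ 40/7 + 368.664ms (4/7)
8. 4055.3ms @ 44/7 + 368.664ms (4/7)
9. 4423.963ms @ 48/7 + 368.664ms (4/7)
10. 4792.627ms @ 52/7 + 368.664ms (4/7)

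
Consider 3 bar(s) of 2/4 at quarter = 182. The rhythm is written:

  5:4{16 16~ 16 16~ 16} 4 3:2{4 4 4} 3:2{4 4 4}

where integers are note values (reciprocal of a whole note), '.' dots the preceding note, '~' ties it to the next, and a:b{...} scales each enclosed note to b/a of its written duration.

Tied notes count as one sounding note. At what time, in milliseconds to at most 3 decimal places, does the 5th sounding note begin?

1. 0.0ms @ 0 + 65.934ms (1/5)
2. 65.934ms @ 1/5 + 131.868ms (2/5)
3. 197.802ms @ 3/5 + 131.868ms (2/5)
4. 329.67ms @ 1 + 329.67ms (1)
5. 659.341ms @ 2 + 219.78ms (2/3)
6. 879.121ms @ 8/3 + 219.78ms (2/3)
7. 1098.901ms @ 10/3 + 219.78ms (2/3)
8. 1318.681ms @ 4 + 219.78ms (2/3)
9. 1538.462ms @ 14/3 + 219.78ms (2/3)
10. 1758.242ms @ 16/3 + 219.78ms (2/3)

note 5 onset = 2b = 659.341ms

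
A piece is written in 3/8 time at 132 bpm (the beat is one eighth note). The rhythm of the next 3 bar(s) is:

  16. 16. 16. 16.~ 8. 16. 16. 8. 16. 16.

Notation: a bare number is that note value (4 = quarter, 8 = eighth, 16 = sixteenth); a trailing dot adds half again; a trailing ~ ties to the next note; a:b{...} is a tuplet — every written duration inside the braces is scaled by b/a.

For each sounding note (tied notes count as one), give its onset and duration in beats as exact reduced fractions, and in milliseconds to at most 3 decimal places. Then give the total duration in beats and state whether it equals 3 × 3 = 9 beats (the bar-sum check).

1) 0.0ms=0b +340.909ms=3/4b
2) 340.909ms=3/4b +340.909ms=3/4b
3) 681.818ms=3/2b +340.909ms=3/4b
4) 1022.727ms=9/4b +1022.727ms=9/4b
5) 2045.455ms=9/2b +340.909ms=3/4b
6) 2386.364ms=21/4b +340.909ms=3/4b
7) 2727.273ms=6b +681.818ms=3/2b
8) 3409.091ms=15/2b +340.909ms=3/4b
9) 3750.0ms=33/4b +340.909ms=3/4b
Σ=9b of 9 (132bpm 3/8) — PASS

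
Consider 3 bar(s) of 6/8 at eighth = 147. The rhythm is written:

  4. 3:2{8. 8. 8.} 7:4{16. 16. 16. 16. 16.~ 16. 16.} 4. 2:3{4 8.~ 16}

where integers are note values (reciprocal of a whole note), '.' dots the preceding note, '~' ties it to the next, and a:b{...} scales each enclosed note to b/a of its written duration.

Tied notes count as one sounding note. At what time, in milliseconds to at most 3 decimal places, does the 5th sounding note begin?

1. 0.0ms @ 0 + 1224.49ms (3)
2. 1224.49ms @ 3 + 408.163ms (1)
3. 1632.653ms @ 4 + 408.163ms (1)
4. 2040.816ms @ 5 + 408.163ms (1)
5. 2448.98ms @ 6 + 174.927ms (3/7)
6. 2623.907ms @ 45/7 + 174.927ms (3/7)
7. 2798.834ms @ 48/7 + 174.927ms (3/7)
8. 2973.761ms @ 51/7 + 174.927ms (3/7)
9. 3148.688ms @ 54/7 + 349.854ms (6/7)
10. 3498.542ms @ 60/7 + 174.927ms (3/7)
11. 3673.469ms @ 9 + 1224.49ms (3)
12. 4897.959ms @ 12 + 1224.49ms (3)
13. 6122.449ms @ 15 + 1224.49ms (3)

note 5 onset = 6b = 2448.98ms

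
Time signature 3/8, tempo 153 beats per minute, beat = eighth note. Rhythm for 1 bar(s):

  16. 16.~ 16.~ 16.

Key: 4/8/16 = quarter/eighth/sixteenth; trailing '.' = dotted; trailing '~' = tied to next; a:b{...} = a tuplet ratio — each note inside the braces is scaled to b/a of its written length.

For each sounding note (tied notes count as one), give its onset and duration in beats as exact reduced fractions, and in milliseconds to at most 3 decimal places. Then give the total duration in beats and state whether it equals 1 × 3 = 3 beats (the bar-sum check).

1) 0.0ms=0b +294.118ms=3/4b
2) 294.118ms=3/4b +882.353ms=9/4b
Σ=3b of 3 (153bpm 3/8) — PASS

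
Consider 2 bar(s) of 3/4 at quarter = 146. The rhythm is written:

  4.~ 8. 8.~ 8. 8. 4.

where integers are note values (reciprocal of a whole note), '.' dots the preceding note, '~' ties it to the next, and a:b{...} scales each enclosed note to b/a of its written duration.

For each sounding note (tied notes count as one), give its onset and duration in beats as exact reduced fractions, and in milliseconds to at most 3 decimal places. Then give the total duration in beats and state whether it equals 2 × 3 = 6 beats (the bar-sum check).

1) 0.0ms=0b +924.658ms=9/4b
2) 924.658ms=9/4b +616.438ms=3/2b
3) 1541.096ms=15/4b +308.219ms=3/4b
4) 1849.315ms=9/2b +616.438ms=3/2b
Σ=6b of 6 (146bpm 3/4) — PASS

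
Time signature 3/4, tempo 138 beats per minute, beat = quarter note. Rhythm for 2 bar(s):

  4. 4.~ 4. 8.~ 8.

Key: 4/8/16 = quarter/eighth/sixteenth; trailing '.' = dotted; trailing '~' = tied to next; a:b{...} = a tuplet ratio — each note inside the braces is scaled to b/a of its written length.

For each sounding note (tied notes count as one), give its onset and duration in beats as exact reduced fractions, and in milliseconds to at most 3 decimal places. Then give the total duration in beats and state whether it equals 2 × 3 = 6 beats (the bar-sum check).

1) 0.0ms=0b +652.174ms=3/2b
2) 652.174ms=3/2b +1304.348ms=3b
3) 1956.522ms=9/2b +652.174ms=3/2b
Σ=6b of 6 (138bpm 3/4) — PASS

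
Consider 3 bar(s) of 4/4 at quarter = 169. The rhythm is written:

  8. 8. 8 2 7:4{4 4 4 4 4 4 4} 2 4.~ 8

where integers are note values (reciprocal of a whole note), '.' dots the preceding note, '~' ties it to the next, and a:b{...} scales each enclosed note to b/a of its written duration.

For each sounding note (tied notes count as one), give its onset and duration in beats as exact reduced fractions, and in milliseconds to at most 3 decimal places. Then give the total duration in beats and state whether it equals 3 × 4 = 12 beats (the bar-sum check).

1) 0.0ms=0b +266.272ms=3/4b
2) 266.272ms=3/4b +266.272ms=3/4b
3) 532.544ms=3/2b +177.515ms=1/2b
4) 710.059ms=2b +710.059ms=2b
5) 1420.118ms=4b +202.874ms=4/7b
6) 1622.992ms=32/7b +202.874ms=4/7b
7) 1825.866ms=36/7b +202.874ms=4/7b
8) 2028.74ms=40/7b +202.874ms=4/7b
9) 2231.615ms=44/7b +202.874ms=4/7b
10) 2434.489ms=48/7b +202.874ms=4/7b
11) 2637.363ms=52/7b +202.874ms=4/7b
12) 2840.237ms=8b +710.059ms=2b
13) 3550.296ms=10b +710.059ms=2b
Σ=12b of 12 (169bpm 4/4) — PASS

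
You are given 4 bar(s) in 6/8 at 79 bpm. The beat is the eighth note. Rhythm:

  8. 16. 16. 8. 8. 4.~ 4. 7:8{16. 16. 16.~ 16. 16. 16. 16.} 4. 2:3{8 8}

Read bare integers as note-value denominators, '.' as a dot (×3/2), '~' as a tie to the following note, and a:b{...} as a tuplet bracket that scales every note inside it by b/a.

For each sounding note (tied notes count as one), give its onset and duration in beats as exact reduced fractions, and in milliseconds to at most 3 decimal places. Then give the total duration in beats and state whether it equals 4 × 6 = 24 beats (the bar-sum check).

1) 0.0ms=0b +1139.241ms=3/2b
2) 1139.241ms=3/2b +569.62ms=3/4b
3) 1708.861ms=9/4b +569.62ms=3/4b
4) 2278.481ms=3b +1139.241ms=3/2b
5) 3417.722ms=9/2b +1139.241ms=3/2b
6) 4556.962ms=6b +4556.962ms=6b
7) 9113.924ms=12b +650.995ms=6/7b
8) 9764.919ms=90/7b +650.995ms=6/7b
9) 10415.913ms=96/7b +1301.989ms=12/7b
10) 11717.902ms=108/7b +650.995ms=6/7b
11) 12368.897ms=114/7b +650.995ms=6/7b
12) 13019.892ms=120/7b +650.995ms=6/7b
13) 13670.886ms=18b +2278.481ms=3b
14) 15949.367ms=21b +1139.241ms=3/2b
15) 17088.608ms=45/2b +1139.241ms=3/2b
Σ=24b of 24 (79bpm 6/8) — PASS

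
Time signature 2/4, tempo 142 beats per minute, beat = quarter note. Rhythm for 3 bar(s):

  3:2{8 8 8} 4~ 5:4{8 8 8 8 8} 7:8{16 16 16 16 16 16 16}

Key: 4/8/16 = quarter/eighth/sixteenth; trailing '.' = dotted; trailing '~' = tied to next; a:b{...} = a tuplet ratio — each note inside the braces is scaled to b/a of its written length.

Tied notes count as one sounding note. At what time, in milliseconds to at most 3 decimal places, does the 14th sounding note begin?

note 14 onset = 38/7b = 2293.763ms

1. 0.0ms @ 0 + 140.845ms (1/3)
2. 140.845ms @ 1/3 + 140.845ms (1/3)
3. 281.69ms @ 2/3 + 140.845ms (1/3)
4. 422.535ms @ 1 + 591.549ms (7/5)
5. 1014.085ms @ 12/5 + 169.014ms (2/5)
6. 1183.099ms @ 14/5 + 169.014ms (2/5)
7. 1352.113ms @ 16/5 + 169.014ms (2/5)
8. 1521.127ms @ 18/5 + 169.014ms (2/5)
9. 1690.141ms @ 4 + 120.724ms (2/7)
10. 1810.865ms @ 30/7 + 120.724ms (2/7)
11. 1931.59ms @ 32/7 + 120.724ms (2/7)
12. 2052.314ms @ 34/7 + 120.724ms (2/7)
13. 2173.038ms @ 36/7 + 120.724ms (2/7)
14. 2293.763ms @ 38/7 + 120.724ms (2/7)
15. 2414.487ms @ 40/7 + 120.724ms (2/7)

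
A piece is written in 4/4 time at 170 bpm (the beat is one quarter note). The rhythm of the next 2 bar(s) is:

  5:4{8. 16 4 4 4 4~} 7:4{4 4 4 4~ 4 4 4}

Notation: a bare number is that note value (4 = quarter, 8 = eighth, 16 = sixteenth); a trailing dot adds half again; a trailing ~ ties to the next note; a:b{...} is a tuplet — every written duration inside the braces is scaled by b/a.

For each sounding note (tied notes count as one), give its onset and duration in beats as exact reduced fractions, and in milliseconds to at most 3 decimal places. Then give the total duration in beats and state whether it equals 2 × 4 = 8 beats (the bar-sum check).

1) 0.0ms=0b +211.765ms=3/5b
2) 211.765ms=3/5b +70.588ms=1/5b
3) 282.353ms=4/5b +282.353ms=4/5b
4) 564.706ms=8/5b +282.353ms=4/5b
5) 847.059ms=12/5b +282.353ms=4/5b
6) 1129.412ms=16/5b +484.034ms=48/35b
7) 1613.445ms=32/7b +201.681ms=4/7b
8) 1815.126ms=36/7b +201.681ms=4/7b
9) 2016.807ms=40/7b +403.361ms=8/7b
10) 2420.168ms=48/7b +201.681ms=4/7b
11) 2621.849ms=52/7b +201.681ms=4/7b
Σ=8b of 8 (170bpm 4/4) — PASS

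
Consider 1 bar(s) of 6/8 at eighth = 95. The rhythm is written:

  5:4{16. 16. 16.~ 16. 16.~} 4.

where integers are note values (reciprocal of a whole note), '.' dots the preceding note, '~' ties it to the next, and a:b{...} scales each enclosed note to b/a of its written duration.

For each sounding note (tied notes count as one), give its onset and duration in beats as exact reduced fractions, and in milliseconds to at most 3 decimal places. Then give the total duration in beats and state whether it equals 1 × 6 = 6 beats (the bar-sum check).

1) 0.0ms=0b +378.947ms=3/5b
2) 378.947ms=3/5b +378.947ms=3/5b
3) 757.895ms=6/5b +757.895ms=6/5b
4) 1515.789ms=12/5b +2273.684ms=18/5b
Σ=6b of 6 (95bpm 6/8) — PASS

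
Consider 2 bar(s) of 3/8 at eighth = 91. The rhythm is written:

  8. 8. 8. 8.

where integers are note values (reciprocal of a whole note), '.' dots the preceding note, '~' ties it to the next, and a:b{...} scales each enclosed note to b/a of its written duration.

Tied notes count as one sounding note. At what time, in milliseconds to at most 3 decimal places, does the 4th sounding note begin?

1. 0.0ms @ 0 + 989.011ms (3/2)
2. 989.011ms @ 3/2 + 989.011ms (3/2)
3. 1978.022ms @ 3 + 989.011ms (3/2)
4. 2967.033ms @ 9/2 + 989.011ms (3/2)

note 4 onset = 9/2b = 2967.033ms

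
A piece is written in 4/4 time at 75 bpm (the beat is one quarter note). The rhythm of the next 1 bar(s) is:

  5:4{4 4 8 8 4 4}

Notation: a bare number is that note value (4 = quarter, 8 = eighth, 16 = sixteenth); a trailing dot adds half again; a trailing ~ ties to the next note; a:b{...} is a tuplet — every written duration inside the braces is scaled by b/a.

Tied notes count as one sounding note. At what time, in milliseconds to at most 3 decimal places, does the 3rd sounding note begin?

note 3 onset = 8/5b = 1280.0ms

1. 0.0ms @ 0 + 640.0ms (4/5)
2. 640.0ms @ 4/5 + 640.0ms (4/5)
3. 1280.0ms @ 8/5 + 320.0ms (2/5)
4. 1600.0ms @ 2 + 320.0ms (2/5)
5. 1920.0ms @ 12/5 + 640.0ms (4/5)
6. 2560.0ms @ 16/5 + 640.0ms (4/5)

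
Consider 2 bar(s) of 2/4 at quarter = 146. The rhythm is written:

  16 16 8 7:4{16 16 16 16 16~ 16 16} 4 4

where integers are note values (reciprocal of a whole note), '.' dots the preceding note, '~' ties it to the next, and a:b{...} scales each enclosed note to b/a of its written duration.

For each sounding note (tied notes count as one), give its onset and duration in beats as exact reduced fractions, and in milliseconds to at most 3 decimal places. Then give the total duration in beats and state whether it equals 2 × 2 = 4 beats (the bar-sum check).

1) 0.0ms=0b +102.74ms=1/4b
2) 102.74ms=1/4b +102.74ms=1/4b
3) 205.479ms=1/2b +205.479ms=1/2b
4) 410.959ms=1b +58.708ms=1/7b
5) 469.667ms=8/7b +58.708ms=1/7b
6) 528.376ms=9/7b +58.708ms=1/7b
7) 587.084ms=10/7b +58.708ms=1/7b
8) 645.793ms=11/7b +117.417ms=2/7b
9) 763.209ms=13/7b +58.708ms=1/7b
10) 821.918ms=2b +410.959ms=1b
11) 1232.877ms=3b +410.959ms=1b
Σ=4b of 4 (146bpm 2/4) — PASS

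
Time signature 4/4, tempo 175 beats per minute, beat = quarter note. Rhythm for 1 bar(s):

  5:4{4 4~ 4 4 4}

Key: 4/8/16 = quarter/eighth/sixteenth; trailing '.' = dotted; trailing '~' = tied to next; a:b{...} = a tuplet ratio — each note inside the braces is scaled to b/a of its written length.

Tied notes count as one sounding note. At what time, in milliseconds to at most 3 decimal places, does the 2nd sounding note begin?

1. 0.0ms @ 0 + 274.286ms (4/5)
2. 274.286ms @ 4/5 + 548.571ms (8/5)
3. 822.857ms @ 12/5 + 274.286ms (4/5)
4. 1097.143ms @ 16/5 + 274.286ms (4/5)

note 2 onset = 4/5b = 274.286ms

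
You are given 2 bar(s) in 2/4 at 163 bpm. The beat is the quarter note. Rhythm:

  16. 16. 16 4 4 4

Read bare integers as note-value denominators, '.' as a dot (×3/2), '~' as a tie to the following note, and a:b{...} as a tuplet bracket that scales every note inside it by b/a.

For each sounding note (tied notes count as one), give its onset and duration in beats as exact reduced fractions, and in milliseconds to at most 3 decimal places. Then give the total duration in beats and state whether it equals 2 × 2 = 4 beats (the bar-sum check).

1) 0.0ms=0b +138.037ms=3/8b
2) 138.037ms=3/8b +138.037ms=3/8b
3) 276.074ms=3/4b +92.025ms=1/4b
4) 368.098ms=1b +368.098ms=1b
5) 736.196ms=2b +368.098ms=1b
6) 1104.294ms=3b +368.098ms=1b
Σ=4b of 4 (163bpm 2/4) — PASS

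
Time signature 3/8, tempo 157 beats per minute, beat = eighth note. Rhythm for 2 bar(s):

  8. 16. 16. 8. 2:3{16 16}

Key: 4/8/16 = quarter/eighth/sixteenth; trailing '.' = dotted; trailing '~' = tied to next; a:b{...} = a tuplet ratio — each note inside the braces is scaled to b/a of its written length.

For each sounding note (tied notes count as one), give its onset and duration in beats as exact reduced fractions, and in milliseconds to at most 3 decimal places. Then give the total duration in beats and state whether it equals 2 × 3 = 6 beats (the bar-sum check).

1) 0.0ms=0b +573.248ms=3/2b
2) 573.248ms=3/2b +286.624ms=3/4b
3) 859.873ms=9/4b +286.624ms=3/4b
4) 1146.497ms=3b +573.248ms=3/2b
5) 1719.745ms=9/2b +286.624ms=3/4b
6) 2006.369ms=21/4b +286.624ms=3/4b
Σ=6b of 6 (157bpm 3/8) — PASS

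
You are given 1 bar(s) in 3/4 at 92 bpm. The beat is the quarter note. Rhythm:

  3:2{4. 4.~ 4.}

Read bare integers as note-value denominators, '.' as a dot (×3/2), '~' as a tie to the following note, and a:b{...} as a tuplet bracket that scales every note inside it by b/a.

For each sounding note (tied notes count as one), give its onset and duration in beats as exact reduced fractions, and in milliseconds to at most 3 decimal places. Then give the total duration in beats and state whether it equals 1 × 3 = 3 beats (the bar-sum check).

1) 0.0ms=0b +652.174ms=1b
2) 652.174ms=1b +1304.348ms=2b
Σ=3b of 3 (92bpm 3/4) — PASS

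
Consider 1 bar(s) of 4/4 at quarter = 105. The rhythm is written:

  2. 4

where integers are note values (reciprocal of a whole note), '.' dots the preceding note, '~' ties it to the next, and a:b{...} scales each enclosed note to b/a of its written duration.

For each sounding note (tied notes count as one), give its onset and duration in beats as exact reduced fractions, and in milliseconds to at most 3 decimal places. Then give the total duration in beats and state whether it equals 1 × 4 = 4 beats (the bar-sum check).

1) 0.0ms=0b +1714.286ms=3b
2) 1714.286ms=3b +571.429ms=1b
Σ=4b of 4 (105bpm 4/4) — PASS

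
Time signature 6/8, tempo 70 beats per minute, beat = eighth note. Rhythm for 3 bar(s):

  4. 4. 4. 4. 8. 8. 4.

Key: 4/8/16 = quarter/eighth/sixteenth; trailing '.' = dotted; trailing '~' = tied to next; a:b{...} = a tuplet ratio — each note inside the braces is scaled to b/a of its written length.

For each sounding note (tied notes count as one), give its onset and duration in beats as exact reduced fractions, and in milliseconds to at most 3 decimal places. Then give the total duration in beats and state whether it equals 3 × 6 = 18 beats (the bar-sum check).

1) 0.0ms=0b +2571.429ms=3b
2) 2571.429ms=3b +2571.429ms=3b
3) 5142.857ms=6b +2571.429ms=3b
4) 7714.286ms=9b +2571.429ms=3b
5) 10285.714ms=12b +1285.714ms=3/2b
6) 11571.429ms=27/2b +1285.714ms=3/2b
7) 12857.143ms=15b +2571.429ms=3b
Σ=18b of 18 (70bpm 6/8) — PASS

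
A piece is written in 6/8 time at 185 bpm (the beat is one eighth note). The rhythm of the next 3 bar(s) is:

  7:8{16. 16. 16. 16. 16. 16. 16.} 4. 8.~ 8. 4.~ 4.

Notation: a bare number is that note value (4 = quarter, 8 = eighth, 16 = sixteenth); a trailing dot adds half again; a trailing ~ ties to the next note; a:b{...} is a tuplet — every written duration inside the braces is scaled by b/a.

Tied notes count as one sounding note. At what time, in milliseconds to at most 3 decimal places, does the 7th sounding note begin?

note 7 onset = 36/7b = 1667.954ms

1. 0.0ms @ 0 + 277.992ms (6/7)
2. 277.992ms @ 6/7 + 277.992ms (6/7)
3. 555.985ms @ 12/7 + 277.992ms (6/7)
4. 833.977ms @ 18/7 + 277.992ms (6/7)
5. 1111.969ms @ 24/7 + 277.992ms (6/7)
6. 1389.961ms @ 30/7 + 277.992ms (6/7)
7. 1667.954ms @ 36/7 + 277.992ms (6/7)
8. 1945.946ms @ 6 + 972.973ms (3)
9. 2918.919ms @ 9 + 972.973ms (3)
10. 3891.892ms @ 12 + 1945.946ms (6)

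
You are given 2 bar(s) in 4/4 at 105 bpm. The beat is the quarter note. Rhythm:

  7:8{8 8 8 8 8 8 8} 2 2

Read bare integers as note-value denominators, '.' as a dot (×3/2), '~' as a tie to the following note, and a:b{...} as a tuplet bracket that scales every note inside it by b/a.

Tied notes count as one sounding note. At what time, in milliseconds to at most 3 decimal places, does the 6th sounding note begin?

note 6 onset = 20/7b = 1632.653ms

1. 0.0ms @ 0 + 326.531ms (4/7)
2. 326.531ms @ 4/7 + 326.531ms (4/7)
3. 653.061ms @ 8/7 + 326.531ms (4/7)
4. 979.592ms @ 12/7 + 326.531ms (4/7)
5. 1306.122ms @ 16/7 + 326.531ms (4/7)
6. 1632.653ms @ 20/7 + 326.531ms (4/7)
7. 1959.184ms @ 24/7 + 326.531ms (4/7)
8. 2285.714ms @ 4 + 1142.857ms (2)
9. 3428.571ms @ 6 + 1142.857ms (2)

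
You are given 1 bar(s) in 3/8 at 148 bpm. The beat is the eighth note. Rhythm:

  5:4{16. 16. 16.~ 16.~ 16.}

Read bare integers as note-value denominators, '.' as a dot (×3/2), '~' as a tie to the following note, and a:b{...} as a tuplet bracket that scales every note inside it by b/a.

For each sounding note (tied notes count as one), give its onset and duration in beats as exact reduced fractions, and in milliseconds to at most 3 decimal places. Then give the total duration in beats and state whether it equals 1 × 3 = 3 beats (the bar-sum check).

1) 0.0ms=0b +243.243ms=3/5b
2) 243.243ms=3/5b +243.243ms=3/5b
3) 486.486ms=6/5b +729.73ms=9/5b
Σ=3b of 3 (148bpm 3/8) — PASS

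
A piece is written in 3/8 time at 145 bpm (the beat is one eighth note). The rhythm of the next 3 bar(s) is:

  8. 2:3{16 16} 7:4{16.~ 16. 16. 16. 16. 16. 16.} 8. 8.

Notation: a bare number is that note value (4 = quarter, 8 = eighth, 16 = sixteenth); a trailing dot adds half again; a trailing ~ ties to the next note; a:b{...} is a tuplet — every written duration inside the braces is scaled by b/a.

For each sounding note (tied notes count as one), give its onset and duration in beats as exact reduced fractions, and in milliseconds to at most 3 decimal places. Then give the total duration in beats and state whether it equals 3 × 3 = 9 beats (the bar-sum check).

1) 0.0ms=0b +620.69ms=3/2b
2) 620.69ms=3/2b +310.345ms=3/4b
3) 931.034ms=9/4b +310.345ms=3/4b
4) 1241.379ms=3b +354.68ms=6/7b
5) 1596.059ms=27/7b +177.34ms=3/7b
6) 1773.399ms=30/7b +177.34ms=3/7b
7) 1950.739ms=33/7b +177.34ms=3/7b
8) 2128.079ms=36/7b +177.34ms=3/7b
9) 2305.419ms=39/7b +177.34ms=3/7b
10) 2482.759ms=6b +620.69ms=3/2b
11) 3103.448ms=15/2b +620.69ms=3/2b
Σ=9b of 9 (145bpm 3/8) — PASS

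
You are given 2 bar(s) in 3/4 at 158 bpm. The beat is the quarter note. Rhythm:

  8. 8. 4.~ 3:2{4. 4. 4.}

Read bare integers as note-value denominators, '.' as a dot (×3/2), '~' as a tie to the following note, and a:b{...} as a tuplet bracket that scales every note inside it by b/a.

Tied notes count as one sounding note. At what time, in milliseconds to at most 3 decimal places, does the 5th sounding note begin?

note 5 onset = 5b = 1898.734ms

1. 0.0ms @ 0 + 284.81ms (3/4)
2. 284.81ms @ 3/4 + 284.81ms (3/4)
3. 569.62ms @ 3/2 + 949.367ms (5/2)
4. 1518.987ms @ 4 + 379.747ms (1)
5. 1898.734ms @ 5 + 379.747ms (1)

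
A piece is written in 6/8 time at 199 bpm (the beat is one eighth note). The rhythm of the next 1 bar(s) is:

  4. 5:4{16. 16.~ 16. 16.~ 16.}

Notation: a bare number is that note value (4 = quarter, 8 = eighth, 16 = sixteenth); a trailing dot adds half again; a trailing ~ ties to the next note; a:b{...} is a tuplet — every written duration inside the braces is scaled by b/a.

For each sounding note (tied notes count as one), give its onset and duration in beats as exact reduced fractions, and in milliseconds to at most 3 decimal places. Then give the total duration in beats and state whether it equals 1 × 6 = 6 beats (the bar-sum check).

1) 0.0ms=0b +904.523ms=3b
2) 904.523ms=3b +180.905ms=3/5b
3) 1085.427ms=18/5b +361.809ms=6/5b
4) 1447.236ms=24/5b +361.809ms=6/5b
Σ=6b of 6 (199bpm 6/8) — PASS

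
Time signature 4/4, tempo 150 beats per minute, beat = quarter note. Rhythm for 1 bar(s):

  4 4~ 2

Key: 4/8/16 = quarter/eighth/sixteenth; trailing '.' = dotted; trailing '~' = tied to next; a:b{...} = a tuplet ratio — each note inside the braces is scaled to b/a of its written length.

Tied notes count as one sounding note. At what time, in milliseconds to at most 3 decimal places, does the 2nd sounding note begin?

note 2 onset = 1b = 400.0ms

1. 0.0ms @ 0 + 400.0ms (1)
2. 400.0ms @ 1 + 1200.0ms (3)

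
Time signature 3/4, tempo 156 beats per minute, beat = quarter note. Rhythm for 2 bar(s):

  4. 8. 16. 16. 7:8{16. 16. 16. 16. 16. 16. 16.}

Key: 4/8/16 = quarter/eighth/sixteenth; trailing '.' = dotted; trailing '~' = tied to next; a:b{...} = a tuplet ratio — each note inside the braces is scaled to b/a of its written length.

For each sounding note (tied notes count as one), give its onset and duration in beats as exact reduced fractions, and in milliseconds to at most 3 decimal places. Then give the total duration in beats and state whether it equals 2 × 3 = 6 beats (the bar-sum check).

1) 0.0ms=0b +576.923ms=3/2b
2) 576.923ms=3/2b +288.462ms=3/4b
3) 865.385ms=9/4b +144.231ms=3/8b
4) 1009.615ms=21/8b +144.231ms=3/8b
5) 1153.846ms=3b +164.835ms=3/7b
6) 1318.681ms=24/7b +164.835ms=3/7b
7) 1483.516ms=27/7b +164.835ms=3/7b
8) 1648.352ms=30/7b +164.835ms=3/7b
9) 1813.187ms=33/7b +164.835ms=3/7b
10) 1978.022ms=36/7b +164.835ms=3/7b
11) 2142.857ms=39/7b +164.835ms=3/7b
Σ=6b of 6 (156bpm 3/4) — PASS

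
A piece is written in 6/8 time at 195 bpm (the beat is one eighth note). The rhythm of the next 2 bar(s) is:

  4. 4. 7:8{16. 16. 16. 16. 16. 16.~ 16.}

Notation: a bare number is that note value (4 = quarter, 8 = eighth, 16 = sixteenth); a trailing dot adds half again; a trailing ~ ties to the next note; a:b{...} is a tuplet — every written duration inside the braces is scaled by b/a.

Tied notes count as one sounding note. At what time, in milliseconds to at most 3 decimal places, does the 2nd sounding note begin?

1. 0.0ms @ 0 + 923.077ms (3)
2. 923.077ms @ 3 + 923.077ms (3)
3. 1846.154ms @ 6 + 263.736ms (6/7)
4. 2109.89ms @ 48/7 + 263.736ms (6/7)
5. 2373.626ms @ 54/7 + 263.736ms (6/7)
6. 2637.363ms @ 60/7 + 263.736ms (6/7)
7. 2901.099ms @ 66/7 + 263.736ms (6/7)
8. 3164.835ms @ 72/7 + 527.473ms (12/7)

note 2 onset = 3b = 923.077ms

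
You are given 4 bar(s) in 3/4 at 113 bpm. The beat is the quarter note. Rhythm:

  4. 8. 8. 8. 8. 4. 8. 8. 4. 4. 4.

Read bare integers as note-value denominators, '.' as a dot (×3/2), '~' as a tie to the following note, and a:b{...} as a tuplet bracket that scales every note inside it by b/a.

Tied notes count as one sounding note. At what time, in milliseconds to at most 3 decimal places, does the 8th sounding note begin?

1. 0.0ms @ 0 + 796.46ms (3/2)
2. 796.46ms @ 3/2 + 398.23ms (3/4)
3. 1194.69ms @ 9/4 + 398.23ms (3/4)
4. 1592.92ms @ 3 + 398.23ms (3/4)
5. 1991.15ms @ 15/4 + 398.23ms (3/4)
6. 2389.381ms @ 9/2 + 796.46ms (3/2)
7. 3185.841ms @ 6 + 398.23ms (3/4)
8. 3584.071ms @ 27/4 + 398.23ms (3/4)
9. 3982.301ms @ 15/2 + 796.46ms (3/2)
10. 4778.761ms @ 9 + 796.46ms (3/2)
11. 5575.221ms @ 21/2 + 796.46ms (3/2)

note 8 onset = 27/4b = 3584.071ms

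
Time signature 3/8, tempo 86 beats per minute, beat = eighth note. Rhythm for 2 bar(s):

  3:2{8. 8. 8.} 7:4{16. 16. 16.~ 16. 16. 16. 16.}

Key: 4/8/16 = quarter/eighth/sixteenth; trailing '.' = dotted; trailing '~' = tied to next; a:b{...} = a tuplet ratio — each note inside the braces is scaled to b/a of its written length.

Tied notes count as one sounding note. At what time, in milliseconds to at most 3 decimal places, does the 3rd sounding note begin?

note 3 onset = 2b = 1395.349ms

1. 0.0ms @ 0 + 697.674ms (1)
2. 697.674ms @ 1 + 697.674ms (1)
3. 1395.349ms @ 2 + 697.674ms (1)
4. 2093.023ms @ 3 + 299.003ms (3/7)
5. 2392.027ms @ 24/7 + 299.003ms (3/7)
6. 2691.03ms @ 27/7 + 598.007ms (6/7)
7. 3289.037ms @ 33/7 + 299.003ms (3/7)
8. 3588.04ms @ 36/7 + 299.003ms (3/7)
9. 3887.043ms @ 39/7 + 299.003ms (3/7)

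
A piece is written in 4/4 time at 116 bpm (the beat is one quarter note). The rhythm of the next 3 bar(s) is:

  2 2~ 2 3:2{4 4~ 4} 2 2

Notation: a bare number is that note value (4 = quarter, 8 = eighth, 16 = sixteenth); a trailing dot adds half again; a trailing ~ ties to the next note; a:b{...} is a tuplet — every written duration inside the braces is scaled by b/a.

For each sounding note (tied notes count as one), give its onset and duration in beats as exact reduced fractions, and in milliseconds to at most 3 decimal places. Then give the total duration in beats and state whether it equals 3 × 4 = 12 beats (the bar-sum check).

1) 0.0ms=0b +1034.483ms=2b
2) 1034.483ms=2b +2068.966ms=4b
3) 3103.448ms=6b +344.828ms=2/3b
4) 3448.276ms=20/3b +689.655ms=4/3b
5) 4137.931ms=8b +1034.483ms=2b
6) 5172.414ms=10b +1034.483ms=2b
Σ=12b of 12 (116bpm 4/4) — PASS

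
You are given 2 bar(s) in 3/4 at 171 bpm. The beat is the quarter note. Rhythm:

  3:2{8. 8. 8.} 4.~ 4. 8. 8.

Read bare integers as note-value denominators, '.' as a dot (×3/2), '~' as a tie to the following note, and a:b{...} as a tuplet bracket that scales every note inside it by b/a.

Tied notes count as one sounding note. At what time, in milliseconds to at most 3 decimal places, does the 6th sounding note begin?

1. 0.0ms @ 0 + 175.439ms (1/2)
2. 175.439ms @ 1/2 + 175.439ms (1/2)
3. 350.877ms @ 1 + 175.439ms (1/2)
4. 526.316ms @ 3/2 + 1052.632ms (3)
5. 1578.947ms @ 9/2 + 263.158ms (3/4)
6. 1842.105ms @ 21/4 + 263.158ms (3/4)

note 6 onset = 21/4b = 1842.105ms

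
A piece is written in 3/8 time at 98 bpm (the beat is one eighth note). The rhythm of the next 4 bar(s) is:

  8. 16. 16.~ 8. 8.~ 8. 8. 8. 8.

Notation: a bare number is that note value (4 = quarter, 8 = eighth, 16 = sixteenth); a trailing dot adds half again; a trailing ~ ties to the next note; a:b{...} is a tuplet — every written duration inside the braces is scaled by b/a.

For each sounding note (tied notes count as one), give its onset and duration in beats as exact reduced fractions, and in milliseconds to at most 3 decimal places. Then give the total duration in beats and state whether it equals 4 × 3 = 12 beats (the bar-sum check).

1) 0.0ms=0b +918.367ms=3/2b
2) 918.367ms=3/2b +459.184ms=3/4b
3) 1377.551ms=9/4b +1377.551ms=9/4b
4) 2755.102ms=9/2b +1836.735ms=3b
5) 4591.837ms=15/2b +918.367ms=3/2b
6) 5510.204ms=9b +918.367ms=3/2b
7) 6428.571ms=21/2b +918.367ms=3/2b
Σ=12b of 12 (98bpm 3/8) — PASS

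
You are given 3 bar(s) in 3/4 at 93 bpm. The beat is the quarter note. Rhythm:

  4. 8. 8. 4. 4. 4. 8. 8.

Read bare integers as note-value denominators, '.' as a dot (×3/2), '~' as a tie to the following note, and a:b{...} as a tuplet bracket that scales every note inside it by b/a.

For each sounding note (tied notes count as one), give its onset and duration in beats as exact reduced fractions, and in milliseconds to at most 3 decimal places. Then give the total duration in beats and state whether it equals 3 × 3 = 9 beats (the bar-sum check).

1) 0.0ms=0b +967.742ms=3/2b
2) 967.742ms=3/2b +483.871ms=3/4b
3) 1451.613ms=9/4b +483.871ms=3/4b
4) 1935.484ms=3b +967.742ms=3/2b
5) 2903.226ms=9/2b +967.742ms=3/2b
6) 3870.968ms=6b +967.742ms=3/2b
7) 4838.71ms=15/2b +483.871ms=3/4b
8) 5322.581ms=33/4b +483.871ms=3/4b
Σ=9b of 9 (93bpm 3/4) — PASS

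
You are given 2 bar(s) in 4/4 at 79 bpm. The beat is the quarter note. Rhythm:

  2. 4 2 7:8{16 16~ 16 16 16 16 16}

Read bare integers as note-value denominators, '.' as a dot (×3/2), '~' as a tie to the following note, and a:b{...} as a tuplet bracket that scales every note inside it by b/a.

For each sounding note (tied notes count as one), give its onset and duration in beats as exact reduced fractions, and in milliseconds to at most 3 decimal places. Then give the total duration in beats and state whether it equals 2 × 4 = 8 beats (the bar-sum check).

1) 0.0ms=0b +2278.481ms=3b
2) 2278.481ms=3b +759.494ms=1b
3) 3037.975ms=4b +1518.987ms=2b
4) 4556.962ms=6b +216.998ms=2/7b
5) 4773.96ms=44/7b +433.996ms=4/7b
6) 5207.957ms=48/7b +216.998ms=2/7b
7) 5424.955ms=50/7b +216.998ms=2/7b
8) 5641.953ms=52/7b +216.998ms=2/7b
9) 5858.951ms=54/7b +216.998ms=2/7b
Σ=8b of 8 (79bpm 4/4) — PASS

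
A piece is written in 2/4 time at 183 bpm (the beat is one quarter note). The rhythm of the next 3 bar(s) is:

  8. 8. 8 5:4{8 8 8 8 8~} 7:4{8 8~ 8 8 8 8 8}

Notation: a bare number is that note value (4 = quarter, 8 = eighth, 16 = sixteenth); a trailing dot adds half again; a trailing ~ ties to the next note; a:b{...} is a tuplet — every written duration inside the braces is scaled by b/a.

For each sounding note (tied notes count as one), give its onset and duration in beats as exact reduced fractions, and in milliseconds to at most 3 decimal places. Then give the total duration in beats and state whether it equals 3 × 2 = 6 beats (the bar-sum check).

1) 0.0ms=0b +245.902ms=3/4b
2) 245.902ms=3/4b +245.902ms=3/4b
3) 491.803ms=3/2b +163.934ms=1/2b
4) 655.738ms=2b +131.148ms=2/5b
5) 786.885ms=12/5b +131.148ms=2/5b
6) 918.033ms=14/5b +131.148ms=2/5b
7) 1049.18ms=16/5b +131.148ms=2/5b
8) 1180.328ms=18/5b +224.824ms=24/35b
9) 1405.152ms=30/7b +187.354ms=4/7b
10) 1592.506ms=34/7b +93.677ms=2/7b
11) 1686.183ms=36/7b +93.677ms=2/7b
12) 1779.859ms=38/7b +93.677ms=2/7b
13) 1873.536ms=40/7b +93.677ms=2/7b
Σ=6b of 6 (183bpm 2/4) — PASS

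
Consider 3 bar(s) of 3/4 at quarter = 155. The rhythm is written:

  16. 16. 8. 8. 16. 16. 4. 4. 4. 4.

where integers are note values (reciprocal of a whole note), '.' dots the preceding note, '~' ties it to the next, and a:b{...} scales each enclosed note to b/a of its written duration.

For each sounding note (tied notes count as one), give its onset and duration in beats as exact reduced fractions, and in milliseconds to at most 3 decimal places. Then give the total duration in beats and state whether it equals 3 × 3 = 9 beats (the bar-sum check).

1) 0.0ms=0b +145.161ms=3/8b
2) 145.161ms=3/8b +145.161ms=3/8b
3) 290.323ms=3/4b +290.323ms=3/4b
4) 580.645ms=3/2b +290.323ms=3/4b
5) 870.968ms=9/4b +145.161ms=3/8b
6) 1016.129ms=21/8b +145.161ms=3/8b
7) 1161.29ms=3b +580.645ms=3/2b
8) 1741.935ms=9/2b +580.645ms=3/2b
9) 2322.581ms=6b +580.645ms=3/2b
10) 2903.226ms=15/2b +580.645ms=3/2b
Σ=9b of 9 (155bpm 3/4) — PASS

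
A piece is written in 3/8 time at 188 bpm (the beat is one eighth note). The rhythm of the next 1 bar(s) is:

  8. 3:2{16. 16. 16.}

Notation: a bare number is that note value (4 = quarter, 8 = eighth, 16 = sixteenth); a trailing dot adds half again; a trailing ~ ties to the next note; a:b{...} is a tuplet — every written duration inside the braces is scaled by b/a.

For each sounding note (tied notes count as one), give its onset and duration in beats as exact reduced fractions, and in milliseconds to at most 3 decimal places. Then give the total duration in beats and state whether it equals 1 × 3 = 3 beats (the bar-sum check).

1) 0.0ms=0b +478.723ms=3/2b
2) 478.723ms=3/2b +159.574ms=1/2b
3) 638.298ms=2b +159.574ms=1/2b
4) 797.872ms=5/2b +159.574ms=1/2b
Σ=3b of 3 (188bpm 3/8) — PASS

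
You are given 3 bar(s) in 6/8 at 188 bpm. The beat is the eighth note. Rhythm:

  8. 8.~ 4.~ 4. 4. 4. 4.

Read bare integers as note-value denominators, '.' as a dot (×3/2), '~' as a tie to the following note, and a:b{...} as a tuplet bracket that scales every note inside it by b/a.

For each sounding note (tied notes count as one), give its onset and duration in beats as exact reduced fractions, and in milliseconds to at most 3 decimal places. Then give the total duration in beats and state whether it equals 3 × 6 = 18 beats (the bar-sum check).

1) 0.0ms=0b +478.723ms=3/2b
2) 478.723ms=3/2b +2393.617ms=15/2b
3) 2872.34ms=9b +957.447ms=3b
4) 3829.787ms=12b +957.447ms=3b
5) 4787.234ms=15b +957.447ms=3b
Σ=18b of 18 (188bpm 6/8) — PASS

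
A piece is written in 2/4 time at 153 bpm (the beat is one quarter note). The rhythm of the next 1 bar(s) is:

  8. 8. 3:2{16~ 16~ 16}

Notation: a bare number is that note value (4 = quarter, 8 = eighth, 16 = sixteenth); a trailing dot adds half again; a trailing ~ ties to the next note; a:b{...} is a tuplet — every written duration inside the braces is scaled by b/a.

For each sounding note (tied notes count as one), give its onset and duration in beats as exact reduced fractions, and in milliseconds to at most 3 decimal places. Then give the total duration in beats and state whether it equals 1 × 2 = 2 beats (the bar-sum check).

1) 0.0ms=0b +294.118ms=3/4b
2) 294.118ms=3/4b +294.118ms=3/4b
3) 588.235ms=3/2b +196.078ms=1/2b
Σ=2b of 2 (153bpm 2/4) — PASS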